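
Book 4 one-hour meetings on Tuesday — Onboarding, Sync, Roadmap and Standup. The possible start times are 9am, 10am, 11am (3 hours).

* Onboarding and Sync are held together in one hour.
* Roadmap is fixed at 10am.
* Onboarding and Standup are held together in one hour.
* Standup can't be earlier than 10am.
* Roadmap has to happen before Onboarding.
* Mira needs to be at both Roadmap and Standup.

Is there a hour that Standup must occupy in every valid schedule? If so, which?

11am

Standup's window is 10am–11am.
Roadmap is fixed at 10am, and Standup can't share a hour with Roadmap.
So Standup must be 11am.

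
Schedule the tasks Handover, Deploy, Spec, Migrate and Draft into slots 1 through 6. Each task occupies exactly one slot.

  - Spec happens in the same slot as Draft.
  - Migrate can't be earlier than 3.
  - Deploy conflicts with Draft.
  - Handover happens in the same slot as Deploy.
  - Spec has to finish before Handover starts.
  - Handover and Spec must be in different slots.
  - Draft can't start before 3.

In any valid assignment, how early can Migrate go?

Migrate is available from 3.
Migrate at 3 is achievable: Deploy -> 4; Handover -> 4; Spec -> 3; Migrate -> 3; Draft -> 3.

3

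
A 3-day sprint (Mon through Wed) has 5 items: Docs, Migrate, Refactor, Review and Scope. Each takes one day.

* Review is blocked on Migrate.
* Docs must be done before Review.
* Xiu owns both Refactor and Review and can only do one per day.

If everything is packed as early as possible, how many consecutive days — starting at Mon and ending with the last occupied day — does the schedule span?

The precedence chain requires at least 2 distinct days.
2 works (last occupied day: Tue): for example Review in Tue; Docs in Mon; Migrate in Mon; Refactor in Mon; Scope in Mon.

2 days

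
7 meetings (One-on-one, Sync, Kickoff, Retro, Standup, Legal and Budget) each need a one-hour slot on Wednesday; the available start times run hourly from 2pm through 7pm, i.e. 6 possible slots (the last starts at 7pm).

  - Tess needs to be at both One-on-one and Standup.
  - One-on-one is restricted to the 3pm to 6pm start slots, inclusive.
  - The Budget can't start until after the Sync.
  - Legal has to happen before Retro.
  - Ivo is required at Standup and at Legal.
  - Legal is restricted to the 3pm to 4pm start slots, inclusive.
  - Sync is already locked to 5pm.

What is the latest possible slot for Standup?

7pm

Standup at 7pm is achievable: Standup=7pm; Sync=5pm; One-on-one=3pm; Budget=6pm; Kickoff=2pm; Retro=4pm; Legal=3pm.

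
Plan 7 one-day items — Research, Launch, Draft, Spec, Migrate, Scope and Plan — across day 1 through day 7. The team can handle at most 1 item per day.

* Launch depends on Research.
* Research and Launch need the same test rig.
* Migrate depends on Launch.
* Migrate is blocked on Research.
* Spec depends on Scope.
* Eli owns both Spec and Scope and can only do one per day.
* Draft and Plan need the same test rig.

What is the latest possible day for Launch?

Precedence pushes Launch to at least day 2; downstream work caps Launch at day 6.
Launch at day 6 is achievable: Migrate=day 7; Draft=day 4; Research=day 1; Scope=day 2; Launch=day 6; Plan=day 5; Spec=day 3.

day 6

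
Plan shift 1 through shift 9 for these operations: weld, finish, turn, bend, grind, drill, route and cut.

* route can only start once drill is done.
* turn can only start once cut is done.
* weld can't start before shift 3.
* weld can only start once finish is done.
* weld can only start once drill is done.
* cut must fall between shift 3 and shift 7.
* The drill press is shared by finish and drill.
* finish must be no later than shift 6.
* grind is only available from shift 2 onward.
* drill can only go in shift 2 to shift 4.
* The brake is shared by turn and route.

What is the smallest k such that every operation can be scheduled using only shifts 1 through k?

4 shifts

The precedence chain requires at least 2 distinct shifts.
Propagating the time windows through the other constraints, turn can't land before shift 4, so the schedule must run through at least shift 4.
4 works (last occupied shift: shift 4): for example route -> shift 3, weld -> shift 3, finish -> shift 1, bend -> shift 1, drill -> shift 2, turn -> shift 4, grind -> shift 2, cut -> shift 3.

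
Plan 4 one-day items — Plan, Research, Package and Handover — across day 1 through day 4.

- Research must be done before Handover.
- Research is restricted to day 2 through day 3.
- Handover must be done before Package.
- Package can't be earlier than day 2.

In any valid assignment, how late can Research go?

Research is available from day 2; Research's own window allows nothing later than day 3; downstream work caps Research at day 2.
Research at day 2 is achievable: Package=day 4, Handover=day 3, Research=day 2, Plan=day 1.

day 2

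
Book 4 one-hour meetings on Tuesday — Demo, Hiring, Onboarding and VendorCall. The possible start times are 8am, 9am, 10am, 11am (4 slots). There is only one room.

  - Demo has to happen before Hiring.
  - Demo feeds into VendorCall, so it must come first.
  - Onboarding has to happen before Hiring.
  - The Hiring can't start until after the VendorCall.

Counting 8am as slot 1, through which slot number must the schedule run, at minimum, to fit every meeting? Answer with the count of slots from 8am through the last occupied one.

The precedence chain requires at least 3 distinct slots.
With at most 1 per slot and 4 meetings, at least 4 slots are needed.
4 works (last occupied slot: 11am): for example VendorCall=9am; Hiring=11am; Demo=8am; Onboarding=10am.

4 slots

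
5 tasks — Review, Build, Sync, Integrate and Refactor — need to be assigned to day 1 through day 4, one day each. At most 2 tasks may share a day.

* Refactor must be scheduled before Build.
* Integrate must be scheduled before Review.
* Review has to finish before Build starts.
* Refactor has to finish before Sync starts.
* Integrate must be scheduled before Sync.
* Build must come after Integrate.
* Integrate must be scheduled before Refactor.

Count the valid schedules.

Splitting on Review: it can be day 2 (5), day 3 (4). Listing each branch's schedules as (Build, Sync, Integrate, Refactor) by day number:
Review=day 2: (3,3,1,2) (3,4,1,2) (4,3,1,2) (4,4,1,2) (4,4,1,3) — 5.
Review=day 3: (4,3,1,2) (4,4,1,2) (4,4,1,3) (4,4,2,3) — 4.
Summing: 5 + 4 = 9.

9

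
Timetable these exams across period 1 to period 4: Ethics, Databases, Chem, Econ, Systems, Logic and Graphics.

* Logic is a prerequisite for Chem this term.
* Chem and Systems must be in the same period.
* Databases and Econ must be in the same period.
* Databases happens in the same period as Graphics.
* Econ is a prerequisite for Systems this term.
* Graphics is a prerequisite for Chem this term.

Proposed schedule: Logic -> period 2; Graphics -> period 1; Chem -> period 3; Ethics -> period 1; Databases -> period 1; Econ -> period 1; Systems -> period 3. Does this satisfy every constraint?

Yes

Databases happens in the same period as Graphics — holds.
Logic is a prerequisite for Chem this term — holds.
Graphics is a prerequisite for Chem this term — holds.
Econ is a prerequisite for Systems this term — holds.
Chem and Systems must be in the same period — holds.
Databases and Econ must be in the same period — holds.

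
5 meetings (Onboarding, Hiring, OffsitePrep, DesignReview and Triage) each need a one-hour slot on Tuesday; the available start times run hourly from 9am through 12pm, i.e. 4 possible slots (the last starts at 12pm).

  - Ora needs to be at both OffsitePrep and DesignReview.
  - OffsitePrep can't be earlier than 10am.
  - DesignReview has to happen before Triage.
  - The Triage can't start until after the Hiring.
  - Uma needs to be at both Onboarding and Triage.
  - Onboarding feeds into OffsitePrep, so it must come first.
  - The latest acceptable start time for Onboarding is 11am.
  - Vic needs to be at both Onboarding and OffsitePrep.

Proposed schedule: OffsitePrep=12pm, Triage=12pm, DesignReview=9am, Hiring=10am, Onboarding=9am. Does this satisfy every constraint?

Valid

Onboarding feeds into OffsitePrep, so it must come first — holds.
OffsitePrep can't be earlier than 10am — holds.
The latest acceptable start time for Onboarding is 11am — holds.
Vic needs to be at both Onboarding and OffsitePrep — holds.
DesignReview has to happen before Triage — holds.
Ora needs to be at both OffsitePrep and DesignReview — holds.
Uma needs to be at both Onboarding and Triage — holds.
The Triage can't start until after the Hiring — holds.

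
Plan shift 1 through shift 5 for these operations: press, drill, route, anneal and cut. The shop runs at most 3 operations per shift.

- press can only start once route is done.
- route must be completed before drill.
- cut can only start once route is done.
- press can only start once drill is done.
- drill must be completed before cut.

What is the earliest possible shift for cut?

shift 3

Precedence pushes cut to at least shift 3.
cut at shift 3 is achievable: drill -> shift 2; anneal -> shift 1; route -> shift 1; cut -> shift 3; press -> shift 3.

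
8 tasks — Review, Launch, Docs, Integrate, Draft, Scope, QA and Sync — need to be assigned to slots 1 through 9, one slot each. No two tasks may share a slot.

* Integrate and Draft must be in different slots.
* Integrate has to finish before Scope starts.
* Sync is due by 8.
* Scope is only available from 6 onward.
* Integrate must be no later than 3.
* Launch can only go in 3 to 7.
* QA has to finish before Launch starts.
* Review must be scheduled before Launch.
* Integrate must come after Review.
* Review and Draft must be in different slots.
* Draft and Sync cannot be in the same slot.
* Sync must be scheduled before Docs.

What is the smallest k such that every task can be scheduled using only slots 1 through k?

The precedence chain requires at least 3 distinct slots.
With at most 1 per slot and 8 tasks, at least 8 slots are needed.
Scope can't be placed before 6, so the schedule must run through at least slot 6.
8 works (last occupied slot: 8): for example QA=3, Integrate=2, Review=1, Draft=8, Sync=5, Docs=7, Launch=4, Scope=6.

8 slots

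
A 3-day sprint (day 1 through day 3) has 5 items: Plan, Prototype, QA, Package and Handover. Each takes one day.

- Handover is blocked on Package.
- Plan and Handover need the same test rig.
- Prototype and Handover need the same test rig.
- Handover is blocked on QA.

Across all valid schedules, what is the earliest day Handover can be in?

Precedence pushes Handover to at least day 2.
Handover at day 2 is achievable: QA -> day 1; Prototype -> day 1; Package -> day 1; Plan -> day 1; Handover -> day 2.

day 2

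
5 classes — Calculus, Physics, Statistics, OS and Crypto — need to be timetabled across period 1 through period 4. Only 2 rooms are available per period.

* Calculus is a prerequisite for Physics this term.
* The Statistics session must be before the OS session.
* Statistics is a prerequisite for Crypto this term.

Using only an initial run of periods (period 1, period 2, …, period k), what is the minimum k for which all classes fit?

The precedence chain requires at least 2 distinct periods.
With at most 2 per period and 5 classes, at least 3 periods are needed.
3 works (last occupied period: period 3): for example Statistics in period 1; OS in period 2; Crypto in period 3; Physics in period 2; Calculus in period 1.

3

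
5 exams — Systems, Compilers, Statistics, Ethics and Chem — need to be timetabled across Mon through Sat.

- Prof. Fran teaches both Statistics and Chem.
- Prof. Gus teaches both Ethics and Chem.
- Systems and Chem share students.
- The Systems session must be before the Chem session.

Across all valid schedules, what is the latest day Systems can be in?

Fri

Downstream work caps Systems at Fri.
Systems at Fri is achievable: Chem in Sat; Compilers in Mon; Statistics in Mon; Systems in Fri; Ethics in Mon.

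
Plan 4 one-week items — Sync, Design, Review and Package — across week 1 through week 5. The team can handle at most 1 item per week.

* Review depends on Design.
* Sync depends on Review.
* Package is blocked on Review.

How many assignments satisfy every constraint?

10

Splitting on Sync: it can be week 3 (2), week 4 (4), week 5 (4). Listing each branch's schedules as (Design, Review, Package) by week number:
Sync=week 3: (1,2,4) (1,2,5) — 2.
Sync=week 4: (1,2,3) (1,2,5) (1,3,5) (2,3,5) — 4.
Sync=week 5: (1,2,3) (1,2,4) (1,3,4) (2,3,4) — 4.
Summing: 2 + 4 + 4 = 10.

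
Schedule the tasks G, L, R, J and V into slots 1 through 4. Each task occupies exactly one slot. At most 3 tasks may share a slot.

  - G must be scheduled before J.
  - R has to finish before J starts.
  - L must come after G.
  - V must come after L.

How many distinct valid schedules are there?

23

Splitting on G: it can be 1 (18), 2 (5). Listing each branch's schedules as (L, R, J, V):
G=1: (2,1,2,3) (2,1,2,4) (2,1,3,3) (2,1,3,4) (2,1,4,3) (2,1,4,4) (2,2,3,3) (2,2,3,4) (2,2,4,3) (2,2,4,4) (2,3,4,3) (2,3,4,4) (3,1,2,4) (3,1,3,4) (3,1,4,4) (3,2,3,4) (3,2,4,4) (3,3,4,4) — 18.
G=2: (3,1,3,4) (3,1,4,4) (3,2,3,4) (3,2,4,4) (3,3,4,4) — 5.
Summing: 18 + 5 = 23.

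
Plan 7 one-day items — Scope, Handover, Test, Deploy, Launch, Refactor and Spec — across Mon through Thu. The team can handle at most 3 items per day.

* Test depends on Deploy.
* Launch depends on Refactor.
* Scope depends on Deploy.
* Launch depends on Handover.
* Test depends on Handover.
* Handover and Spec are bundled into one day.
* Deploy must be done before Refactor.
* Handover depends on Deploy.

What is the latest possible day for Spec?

Wed

Spec must be in the same day as Handover, which can't be before Tue, so Spec is at least Tue; Spec must be in the same day as Handover, which can't be after Wed, so Spec is at most Wed.
Spec at Wed is achievable: Spec in Wed; Handover in Wed; Deploy in Mon; Test in Thu; Scope in Tue; Refactor in Tue; Launch in Thu.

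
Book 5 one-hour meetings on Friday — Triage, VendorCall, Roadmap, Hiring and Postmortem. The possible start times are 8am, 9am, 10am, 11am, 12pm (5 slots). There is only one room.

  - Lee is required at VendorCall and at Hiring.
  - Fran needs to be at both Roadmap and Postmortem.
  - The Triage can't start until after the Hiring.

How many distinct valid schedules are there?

Splitting on Triage: it can be 9am (6), 10am (12), 11am (18), 12pm (24). Listing each branch's schedules as (VendorCall, Roadmap, Hiring, Postmortem):
Triage=9am: (10am,11am,8am,12pm) (10am,12pm,8am,11am) (11am,10am,8am,12pm) (11am,12pm,8am,10am) (12pm,10am,8am,11am) (12pm,11am,8am,10am) — 6.
Triage=10am: (8am,11am,9am,12pm) (8am,12pm,9am,11am) (9am,11am,8am,12pm) (9am,12pm,8am,11am) (11am,8am,9am,12pm) (11am,9am,8am,12pm) (11am,12pm,8am,9am) (11am,12pm,9am,8am) (12pm,8am,9am,11am) (12pm,9am,8am,11am) (12pm,11am,8am,9am) (12pm,11am,9am,8am) — 12.
Triage=11am: (8am,9am,10am,12pm) (8am,10am,9am,12pm) (8am,12pm,9am,10am) (8am,12pm,10am,9am) (9am,8am,10am,12pm) (9am,10am,8am,12pm) (9am,12pm,8am,10am) (9am,12pm,10am,8am) (10am,8am,9am,12pm) (10am,9am,8am,12pm) (10am,12pm,8am,9am) (10am,12pm,9am,8am) (12pm,8am,9am,10am) (12pm,8am,10am,9am) (12pm,9am,8am,10am) (12pm,9am,10am,8am) (12pm,10am,8am,9am) (12pm,10am,9am,8am) — 18.
Triage=12pm: (8am,9am,10am,11am) (8am,9am,11am,10am) (8am,10am,9am,11am) (8am,10am,11am,9am) (8am,11am,9am,10am) (8am,11am,10am,9am) (9am,8am,10am,11am) (9am,8am,11am,10am) (9am,10am,8am,11am) (9am,10am,11am,8am) (9am,11am,8am,10am) (9am,11am,10am,8am) (10am,8am,9am,11am) (10am,8am,11am,9am) (10am,9am,8am,11am) (10am,9am,11am,8am) (10am,11am,8am,9am) (10am,11am,9am,8am) (11am,8am,9am,10am) (11am,8am,10am,9am) (11am,9am,8am,10am) (11am,9am,10am,8am) (11am,10am,8am,9am) (11am,10am,9am,8am) — 24.
Summing: 6 + 12 + 18 + 24 = 60.

60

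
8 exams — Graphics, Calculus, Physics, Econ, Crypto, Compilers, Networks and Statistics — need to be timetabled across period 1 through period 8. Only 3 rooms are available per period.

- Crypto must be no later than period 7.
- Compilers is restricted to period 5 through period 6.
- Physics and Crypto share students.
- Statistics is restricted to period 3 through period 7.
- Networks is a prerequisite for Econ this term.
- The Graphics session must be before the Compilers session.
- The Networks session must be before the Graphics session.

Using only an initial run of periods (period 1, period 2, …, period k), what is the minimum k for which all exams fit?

The precedence chain requires at least 3 distinct periods.
With at most 3 per period and 8 exams, at least 3 periods are needed.
Compilers can't be placed before period 5, so the schedule must run through at least period 5.
5 works (last occupied period: period 5): for example Crypto in period 2; Statistics in period 3; Compilers in period 5; Networks in period 1; Graphics in period 2; Econ in period 2; Physics in period 1; Calculus in period 1.

5 periods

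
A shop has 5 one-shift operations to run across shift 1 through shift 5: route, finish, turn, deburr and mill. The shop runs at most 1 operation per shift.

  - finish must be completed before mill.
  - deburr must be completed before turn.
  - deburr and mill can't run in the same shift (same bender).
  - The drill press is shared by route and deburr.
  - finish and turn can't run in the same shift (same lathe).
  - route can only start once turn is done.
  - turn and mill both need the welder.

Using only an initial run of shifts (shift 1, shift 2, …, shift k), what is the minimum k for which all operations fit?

The precedence chain requires at least 3 distinct shifts.
With at most 1 per shift and 5 operations, at least 5 shifts are needed.
5 works (last occupied shift: shift 5): for example mill=shift 5; finish=shift 4; route=shift 3; deburr=shift 1; turn=shift 2.

5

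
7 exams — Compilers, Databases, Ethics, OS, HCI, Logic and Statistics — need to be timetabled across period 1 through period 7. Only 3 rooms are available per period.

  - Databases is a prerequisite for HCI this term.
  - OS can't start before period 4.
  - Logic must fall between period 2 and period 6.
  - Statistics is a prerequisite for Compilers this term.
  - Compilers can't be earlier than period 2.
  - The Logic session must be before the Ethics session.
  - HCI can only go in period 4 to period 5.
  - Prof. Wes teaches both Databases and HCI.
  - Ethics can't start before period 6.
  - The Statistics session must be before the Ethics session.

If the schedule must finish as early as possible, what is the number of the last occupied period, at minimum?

period 6

The precedence chain requires at least 2 distinct periods.
With at most 3 per period and 7 exams, at least 3 periods are needed.
Ethics can't be placed before period 6, so the schedule must run through at least period 6.
6 works (last occupied period: period 6): for example Ethics -> period 6; Compilers -> period 2; Databases -> period 1; HCI -> period 4; Logic -> period 2; OS -> period 4; Statistics -> period 1.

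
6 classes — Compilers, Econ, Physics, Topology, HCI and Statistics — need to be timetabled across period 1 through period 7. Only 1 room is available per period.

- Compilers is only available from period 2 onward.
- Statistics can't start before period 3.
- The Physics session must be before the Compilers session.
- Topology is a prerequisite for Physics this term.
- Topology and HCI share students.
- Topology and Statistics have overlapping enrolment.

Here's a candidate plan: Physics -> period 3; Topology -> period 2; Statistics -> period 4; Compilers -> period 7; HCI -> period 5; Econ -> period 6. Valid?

Yes, all constraints hold

Compilers is only available from period 2 onward — holds.
Topology and Statistics have overlapping enrolment — holds.
The Physics session must be before the Compilers session — holds.
Topology is a prerequisite for Physics this term — holds.
Statistics can't start before period 3 — holds.
Only 1 room is available per period — holds.
Topology and HCI share students — holds.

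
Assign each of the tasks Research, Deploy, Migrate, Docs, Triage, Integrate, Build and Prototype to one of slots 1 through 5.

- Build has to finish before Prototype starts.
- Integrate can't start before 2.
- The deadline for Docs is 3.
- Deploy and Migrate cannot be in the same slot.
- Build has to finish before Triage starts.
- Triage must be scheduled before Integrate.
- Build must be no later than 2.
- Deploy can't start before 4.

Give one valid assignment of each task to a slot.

Build -> 1, Prototype -> 2, Migrate -> 1, Docs -> 1, Deploy -> 4, Triage -> 2, Integrate -> 3, Research -> 1

Checking: Triage(2) before Integrate(3); Build(1) before Triage(2); Build(1) before Prototype(2); Deploy(4) != Migrate(1); Docs=1 in [1,3]; Deploy=4 in [4,5]; Integrate=3 in [2,5]; Build=1 in [1,2].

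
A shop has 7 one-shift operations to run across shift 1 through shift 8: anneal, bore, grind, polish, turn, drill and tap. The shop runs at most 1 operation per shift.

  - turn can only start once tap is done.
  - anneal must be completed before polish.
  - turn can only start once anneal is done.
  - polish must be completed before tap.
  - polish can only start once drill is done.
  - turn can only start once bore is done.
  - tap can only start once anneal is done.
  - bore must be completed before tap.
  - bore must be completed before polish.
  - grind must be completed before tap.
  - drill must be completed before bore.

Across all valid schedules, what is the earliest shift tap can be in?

Precedence pushes tap to at least shift 4; downstream work caps tap at shift 7.
tap at shift 6 is achievable: polish in shift 4; turn in shift 7; grind in shift 5; tap in shift 6; anneal in shift 3; drill in shift 1; bore in shift 2.
Nothing earlier works — the capacity limit rule out every shift before shift 6.

shift 6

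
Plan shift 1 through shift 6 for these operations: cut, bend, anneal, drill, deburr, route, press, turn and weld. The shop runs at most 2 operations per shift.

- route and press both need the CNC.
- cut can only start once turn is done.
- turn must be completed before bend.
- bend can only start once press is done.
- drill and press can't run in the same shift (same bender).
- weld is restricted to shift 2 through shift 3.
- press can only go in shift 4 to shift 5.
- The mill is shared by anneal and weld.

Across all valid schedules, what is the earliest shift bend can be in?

shift 5

Precedence pushes bend to at least shift 5.
bend at shift 5 is achievable: cut=shift 2, drill=shift 3, deburr=shift 3, press=shift 4, anneal=shift 1, route=shift 5, weld=shift 2, bend=shift 5, turn=shift 1.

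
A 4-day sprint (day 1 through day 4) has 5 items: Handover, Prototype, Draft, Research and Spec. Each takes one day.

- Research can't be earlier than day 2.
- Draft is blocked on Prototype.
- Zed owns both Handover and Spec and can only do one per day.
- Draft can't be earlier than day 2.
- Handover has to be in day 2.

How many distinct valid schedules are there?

Splitting on Prototype: it can be day 1 (27), day 2 (18), day 3 (9). Listing each branch's schedules as (Handover, Draft, Research, Spec) by day number:
Prototype=day 1: (2,2,2,1) (2,2,2,3) (2,2,2,4) (2,2,3,1) (2,2,3,3) (2,2,3,4) (2,2,4,1) (2,2,4,3) (2,2,4,4) (2,3,2,1) (2,3,2,3) (2,3,2,4) (2,3,3,1) (2,3,3,3) (2,3,3,4) (2,3,4,1) (2,3,4,3) (2,3,4,4) (2,4,2,1) (2,4,2,3) (2,4,2,4) (2,4,3,1) (2,4,3,3) (2,4,3,4) (2,4,4,1) (2,4,4,3) (2,4,4,4) — 27.
Prototype=day 2: (2,3,2,1) (2,3,2,3) (2,3,2,4) (2,3,3,1) (2,3,3,3) (2,3,3,4) (2,3,4,1) (2,3,4,3) (2,3,4,4) (2,4,2,1) (2,4,2,3) (2,4,2,4) (2,4,3,1) (2,4,3,3) (2,4,3,4) (2,4,4,1) (2,4,4,3) (2,4,4,4) — 18.
Prototype=day 3: (2,4,2,1) (2,4,2,3) (2,4,2,4) (2,4,3,1) (2,4,3,3) (2,4,3,4) (2,4,4,1) (2,4,4,3) (2,4,4,4) — 9.
Summing: 27 + 18 + 9 = 54.

54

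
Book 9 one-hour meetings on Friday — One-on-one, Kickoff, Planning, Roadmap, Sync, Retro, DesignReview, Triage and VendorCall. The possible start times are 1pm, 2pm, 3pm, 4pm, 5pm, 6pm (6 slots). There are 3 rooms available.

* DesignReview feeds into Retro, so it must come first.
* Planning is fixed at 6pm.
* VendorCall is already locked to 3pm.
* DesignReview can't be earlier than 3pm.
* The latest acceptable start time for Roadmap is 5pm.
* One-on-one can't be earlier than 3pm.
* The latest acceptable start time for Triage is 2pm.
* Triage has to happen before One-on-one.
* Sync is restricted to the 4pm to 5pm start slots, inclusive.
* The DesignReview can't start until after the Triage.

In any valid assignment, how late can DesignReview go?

DesignReview is available from 3pm; downstream work caps DesignReview at 5pm.
DesignReview at 5pm is achievable: Roadmap -> 1pm, VendorCall -> 3pm, Kickoff -> 1pm, DesignReview -> 5pm, Planning -> 6pm, One-on-one -> 3pm, Sync -> 4pm, Retro -> 6pm, Triage -> 1pm.

5pm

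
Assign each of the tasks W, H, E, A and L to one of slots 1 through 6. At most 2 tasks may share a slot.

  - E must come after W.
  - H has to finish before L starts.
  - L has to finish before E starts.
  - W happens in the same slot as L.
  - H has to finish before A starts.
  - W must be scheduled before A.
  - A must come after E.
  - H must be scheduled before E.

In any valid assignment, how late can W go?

4

W must be in the same slot as L, which can't be before 2, so W is at least 2; downstream work caps W at 4.
W at 4 is achievable: L -> 4, E -> 5, A -> 6, W -> 4, H -> 1.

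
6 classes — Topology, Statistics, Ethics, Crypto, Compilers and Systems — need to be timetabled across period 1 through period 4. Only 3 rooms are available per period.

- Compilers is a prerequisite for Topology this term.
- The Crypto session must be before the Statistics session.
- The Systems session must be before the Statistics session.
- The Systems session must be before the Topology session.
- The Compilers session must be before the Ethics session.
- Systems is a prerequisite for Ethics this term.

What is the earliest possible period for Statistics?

Precedence pushes Statistics to at least period 2.
Statistics at period 2 is achievable: Crypto in period 1, Systems in period 1, Compilers in period 1, Statistics in period 2, Ethics in period 2, Topology in period 2.

period 2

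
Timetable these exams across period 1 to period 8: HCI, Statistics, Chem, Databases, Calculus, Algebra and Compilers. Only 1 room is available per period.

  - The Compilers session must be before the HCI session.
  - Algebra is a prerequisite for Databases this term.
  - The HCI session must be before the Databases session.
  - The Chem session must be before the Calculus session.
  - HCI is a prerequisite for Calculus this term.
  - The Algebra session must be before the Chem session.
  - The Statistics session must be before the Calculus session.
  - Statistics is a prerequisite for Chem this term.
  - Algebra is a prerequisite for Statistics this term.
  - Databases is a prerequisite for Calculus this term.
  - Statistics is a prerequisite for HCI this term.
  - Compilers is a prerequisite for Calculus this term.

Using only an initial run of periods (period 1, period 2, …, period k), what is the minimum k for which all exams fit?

The precedence chain requires at least 5 distinct periods.
With at most 1 per period and 7 exams, at least 7 periods are needed.
7 works (last occupied period: period 7): for example HCI in period 4; Chem in period 5; Algebra in period 1; Compilers in period 3; Statistics in period 2; Calculus in period 7; Databases in period 6.

7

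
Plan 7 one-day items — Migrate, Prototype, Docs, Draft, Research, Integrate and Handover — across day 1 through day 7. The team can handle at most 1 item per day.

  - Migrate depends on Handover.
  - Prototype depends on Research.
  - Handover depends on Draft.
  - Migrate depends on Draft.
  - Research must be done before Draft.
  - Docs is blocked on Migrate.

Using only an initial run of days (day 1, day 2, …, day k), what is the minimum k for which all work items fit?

7 days

The precedence chain requires at least 5 distinct days.
With at most 1 per day and 7 work items, at least 7 days are needed.
7 works (last occupied day: day 7): for example Migrate in day 4, Docs in day 6, Research in day 1, Prototype in day 5, Integrate in day 7, Draft in day 2, Handover in day 3.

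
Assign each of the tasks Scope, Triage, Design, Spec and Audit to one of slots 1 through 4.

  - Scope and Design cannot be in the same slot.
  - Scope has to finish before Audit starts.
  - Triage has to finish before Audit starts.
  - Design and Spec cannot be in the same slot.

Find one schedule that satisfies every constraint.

Spec=1, Scope=1, Triage=1, Audit=2, Design=2

Checking: Triage(1) before Audit(2); Scope(1) before Audit(2); Scope(1) != Design(2); Design(2) != Spec(1).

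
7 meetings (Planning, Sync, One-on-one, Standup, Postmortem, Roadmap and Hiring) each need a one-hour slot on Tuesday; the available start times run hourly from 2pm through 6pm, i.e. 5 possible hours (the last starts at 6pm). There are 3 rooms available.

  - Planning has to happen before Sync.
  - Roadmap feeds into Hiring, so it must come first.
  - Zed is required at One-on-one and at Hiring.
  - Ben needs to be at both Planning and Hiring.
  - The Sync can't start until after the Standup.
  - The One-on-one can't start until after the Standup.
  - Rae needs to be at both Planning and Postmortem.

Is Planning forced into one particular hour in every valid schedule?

Planning can be 2pm (e.g. Standup in 2pm; Hiring in 4pm; Planning in 2pm; One-on-one in 3pm; Postmortem in 3pm; Roadmap in 2pm; Sync in 3pm) or 3pm (e.g. Roadmap -> 2pm; Postmortem -> 2pm; Sync -> 4pm; Standup -> 2pm; Planning -> 3pm; One-on-one -> 3pm; Hiring -> 4pm).

No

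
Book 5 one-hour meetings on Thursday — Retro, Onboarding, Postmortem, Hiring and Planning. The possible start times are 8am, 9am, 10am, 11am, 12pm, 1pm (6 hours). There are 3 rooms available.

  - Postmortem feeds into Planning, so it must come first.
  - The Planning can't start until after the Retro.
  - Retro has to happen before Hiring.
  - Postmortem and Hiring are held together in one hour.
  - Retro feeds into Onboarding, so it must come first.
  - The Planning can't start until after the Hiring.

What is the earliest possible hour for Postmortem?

9am

Postmortem must be in the same hour as Hiring, which can't be before 9am, so Postmortem is at least 9am; downstream work caps Postmortem at 12pm.
Postmortem at 9am is achievable: Postmortem in 9am, Hiring in 9am, Onboarding in 9am, Retro in 8am, Planning in 10am.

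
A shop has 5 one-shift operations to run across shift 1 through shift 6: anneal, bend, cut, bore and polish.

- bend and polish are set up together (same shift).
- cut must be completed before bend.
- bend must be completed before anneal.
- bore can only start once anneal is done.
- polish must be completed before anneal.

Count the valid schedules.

Splitting on anneal: it can be shift 3 (3), shift 4 (6), shift 5 (6). Listing each branch's schedules as (bend, cut, bore, polish) by shift number:
anneal=shift 3: (2,1,4,2) (2,1,5,2) (2,1,6,2) — 3.
anneal=shift 4: (2,1,5,2) (2,1,6,2) (3,1,5,3) (3,1,6,3) (3,2,5,3) (3,2,6,3) — 6.
anneal=shift 5: (2,1,6,2) (3,1,6,3) (3,2,6,3) (4,1,6,4) (4,2,6,4) (4,3,6,4) — 6.
Summing: 3 + 6 + 6 = 15.

15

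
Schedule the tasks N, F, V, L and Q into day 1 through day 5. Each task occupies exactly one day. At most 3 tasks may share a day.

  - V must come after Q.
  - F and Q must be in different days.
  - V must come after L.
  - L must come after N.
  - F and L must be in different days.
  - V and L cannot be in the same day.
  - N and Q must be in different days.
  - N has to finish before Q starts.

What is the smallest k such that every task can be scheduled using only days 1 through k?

3

The precedence chain requires at least 3 distinct days.
With at most 3 per day and 5 tasks, at least 2 days are needed.
3 works (last occupied day: day 3): for example N=day 1; Q=day 2; V=day 3; F=day 1; L=day 2.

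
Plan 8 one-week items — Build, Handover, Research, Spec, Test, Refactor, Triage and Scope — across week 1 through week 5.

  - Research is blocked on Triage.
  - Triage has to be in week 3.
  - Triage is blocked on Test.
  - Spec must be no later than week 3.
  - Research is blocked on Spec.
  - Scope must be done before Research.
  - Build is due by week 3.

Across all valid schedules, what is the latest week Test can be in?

Downstream work caps Test at week 2.
Test at week 2 is achievable: Refactor=week 1, Scope=week 1, Build=week 1, Research=week 4, Handover=week 1, Test=week 2, Spec=week 1, Triage=week 3.

week 2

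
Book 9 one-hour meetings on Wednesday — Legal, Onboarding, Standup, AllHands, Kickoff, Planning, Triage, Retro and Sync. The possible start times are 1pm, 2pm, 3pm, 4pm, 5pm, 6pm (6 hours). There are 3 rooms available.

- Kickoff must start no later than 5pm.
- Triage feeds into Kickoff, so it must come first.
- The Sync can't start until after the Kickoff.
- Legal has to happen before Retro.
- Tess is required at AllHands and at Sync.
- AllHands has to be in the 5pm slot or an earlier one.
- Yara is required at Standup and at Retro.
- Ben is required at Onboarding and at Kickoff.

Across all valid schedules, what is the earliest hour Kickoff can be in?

Precedence pushes Kickoff to at least 2pm; Kickoff's own window allows nothing later than 5pm.
Kickoff at 2pm is achievable: Retro in 2pm; Legal in 1pm; Triage in 1pm; Sync in 3pm; Standup in 3pm; Kickoff in 2pm; AllHands in 1pm; Planning in 2pm; Onboarding in 3pm.

2pm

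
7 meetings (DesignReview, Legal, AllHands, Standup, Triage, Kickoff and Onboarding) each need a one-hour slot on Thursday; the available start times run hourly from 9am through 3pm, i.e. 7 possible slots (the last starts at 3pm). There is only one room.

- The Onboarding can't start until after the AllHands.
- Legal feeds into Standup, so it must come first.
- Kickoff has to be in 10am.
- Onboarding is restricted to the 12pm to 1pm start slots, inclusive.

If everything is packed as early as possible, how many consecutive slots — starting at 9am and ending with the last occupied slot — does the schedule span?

7

The precedence chain requires at least 2 distinct slots.
With at most 1 per slot and 7 meetings, at least 7 slots are needed.
Onboarding can't be placed before 12pm — that is slot 4 counting from 9am — so the schedule must run through at least 4 slots.
7 works (last occupied slot: 3pm): for example AllHands=11am; Legal=9am; Triage=3pm; Kickoff=10am; Onboarding=12pm; DesignReview=2pm; Standup=1pm.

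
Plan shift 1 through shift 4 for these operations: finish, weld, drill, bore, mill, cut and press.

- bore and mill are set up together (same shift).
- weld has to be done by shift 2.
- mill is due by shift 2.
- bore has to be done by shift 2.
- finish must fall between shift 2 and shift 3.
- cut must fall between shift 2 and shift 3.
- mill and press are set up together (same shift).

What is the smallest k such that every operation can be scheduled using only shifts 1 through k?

finish can't be placed before shift 2, so the schedule must run through at least shift 2.
2 works (last occupied shift: shift 2): for example press=shift 1, finish=shift 2, mill=shift 1, drill=shift 1, weld=shift 1, bore=shift 1, cut=shift 2.

2 shifts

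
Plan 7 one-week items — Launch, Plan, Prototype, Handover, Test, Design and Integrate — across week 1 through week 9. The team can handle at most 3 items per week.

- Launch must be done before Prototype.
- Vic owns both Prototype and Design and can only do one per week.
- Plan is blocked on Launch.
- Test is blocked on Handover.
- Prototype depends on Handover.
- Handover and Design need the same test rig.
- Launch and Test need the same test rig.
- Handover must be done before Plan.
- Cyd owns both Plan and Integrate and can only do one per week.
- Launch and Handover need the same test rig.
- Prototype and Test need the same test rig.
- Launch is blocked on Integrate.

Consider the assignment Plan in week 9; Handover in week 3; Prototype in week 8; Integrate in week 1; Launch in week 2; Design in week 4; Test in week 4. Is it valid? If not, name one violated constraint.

Yes

The team can handle at most 3 items per week — holds.
Handover must be done before Plan — holds.
Launch must be done before Prototype — holds.
Prototype and Test need the same test rig — holds.
Plan is blocked on Launch — holds.
Cyd owns both Plan and Integrate and can only do one per week — holds.
Launch is blocked on Integrate — holds.
Test is blocked on Handover — holds.
Prototype depends on Handover — holds.
Handover and Design need the same test rig — holds.
Launch and Test need the same test rig — holds.
Vic owns both Prototype and Design and can only do one per week — holds.
Launch and Handover need the same test rig — holds.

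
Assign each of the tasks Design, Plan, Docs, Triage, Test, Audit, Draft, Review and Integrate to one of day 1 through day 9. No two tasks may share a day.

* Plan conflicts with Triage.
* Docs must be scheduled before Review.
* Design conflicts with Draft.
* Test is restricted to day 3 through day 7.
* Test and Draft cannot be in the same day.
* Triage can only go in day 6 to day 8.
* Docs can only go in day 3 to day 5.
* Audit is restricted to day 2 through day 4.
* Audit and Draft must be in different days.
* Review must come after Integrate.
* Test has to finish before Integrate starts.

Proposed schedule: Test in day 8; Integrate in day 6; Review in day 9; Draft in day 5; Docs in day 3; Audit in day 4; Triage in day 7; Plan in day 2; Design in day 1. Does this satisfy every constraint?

No. Test has to finish before Integrate starts is not satisfied.

Docs must be scheduled before Review — holds.
No two tasks may share a day — holds.
Audit and Draft must be in different days — holds.
Review must come after Integrate — holds.
Test and Draft cannot be in the same day — holds.
Design conflicts with Draft — holds.
Plan conflicts with Triage — holds.
Triage can only go in day 6 to day 8 — holds.
Test is restricted to day 3 through day 7 — violated.
Audit is restricted to day 2 through day 4 — holds.
Test has to finish before Integrate starts — violated.
Docs can only go in day 3 to day 5 — holds.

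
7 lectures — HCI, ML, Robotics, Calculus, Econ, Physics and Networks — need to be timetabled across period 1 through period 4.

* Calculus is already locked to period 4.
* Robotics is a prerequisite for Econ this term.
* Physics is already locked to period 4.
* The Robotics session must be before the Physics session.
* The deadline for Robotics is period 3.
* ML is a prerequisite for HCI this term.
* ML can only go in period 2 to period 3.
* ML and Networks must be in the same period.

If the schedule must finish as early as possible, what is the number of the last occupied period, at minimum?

4

The precedence chain requires at least 2 distinct periods.
Calculus can't be placed before period 4, so the schedule must run through at least period 4.
4 works (last occupied period: period 4): for example Robotics=period 1, HCI=period 3, Calculus=period 4, Econ=period 2, ML=period 2, Networks=period 2, Physics=period 4.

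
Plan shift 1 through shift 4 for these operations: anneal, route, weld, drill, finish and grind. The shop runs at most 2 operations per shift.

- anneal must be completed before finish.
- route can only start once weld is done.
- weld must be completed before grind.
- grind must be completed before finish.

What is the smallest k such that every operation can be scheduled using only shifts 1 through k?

The precedence chain requires at least 3 distinct shifts.
With at most 2 per shift and 6 operations, at least 3 shifts are needed.
3 works (last occupied shift: shift 3): for example anneal -> shift 1; drill -> shift 3; weld -> shift 1; finish -> shift 3; grind -> shift 2; route -> shift 2.

3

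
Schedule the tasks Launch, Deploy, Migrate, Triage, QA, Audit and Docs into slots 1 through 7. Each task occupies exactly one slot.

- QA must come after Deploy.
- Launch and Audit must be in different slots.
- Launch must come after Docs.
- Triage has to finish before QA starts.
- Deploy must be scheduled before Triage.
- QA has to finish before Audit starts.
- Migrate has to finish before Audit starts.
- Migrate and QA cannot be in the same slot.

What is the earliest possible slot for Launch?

2

Precedence pushes Launch to at least 2.
Launch at 2 is achievable: Deploy -> 1; Triage -> 2; QA -> 3; Audit -> 4; Launch -> 2; Migrate -> 1; Docs -> 1.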